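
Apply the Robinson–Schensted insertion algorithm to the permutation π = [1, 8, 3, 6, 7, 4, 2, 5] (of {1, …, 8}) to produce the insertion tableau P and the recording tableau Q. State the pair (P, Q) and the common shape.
P = [1, 2, 4, 5] / [3, 7] / [6] / [8];  Q = [1, 2, 4, 5] / [3, 8] / [6] / [7];  common shape = (4, 2, 1, 1)

Row-insert the values π_1, π_2, … into P one at a time, bumping the leftmost entry strictly greater than the inserted value down to the next row. The recording tableau Q records, in position (i, j), the step at which that cell was added to P.
  Insert 1 (step 1): P = [1];  Q = [1]
  Insert 8 (step 2): P = [1, 8];  Q = [1, 2]
  Insert 3 (step 3): P = [1, 3] / [8];  Q = [1, 2] / [3]
  Insert 6 (step 4): P = [1, 3, 6] / [8];  Q = [1, 2, 4] / [3]
  Insert 7 (step 5): P = [1, 3, 6, 7] / [8];  Q = [1, 2, 4, 5] / [3]
  Insert 4 (step 6): P = [1, 3, 4, 7] / [6] / [8];  Q = [1, 2, 4, 5] / [3] / [6]
  Insert 2 (step 7): P = [1, 2, 4, 7] / [3] / [6] / [8];  Q = [1, 2, 4, 5] / [3] / [6] / [7]
  Insert 5 (step 8): P = [1, 2, 4, 5] / [3, 7] / [6] / [8];  Q = [1, 2, 4, 5] / [3, 8] / [6] / [7]
Final shape: (4, 2, 1, 1).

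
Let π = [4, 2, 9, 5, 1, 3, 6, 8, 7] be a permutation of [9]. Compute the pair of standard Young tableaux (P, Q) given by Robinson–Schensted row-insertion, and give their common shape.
P = [1, 3, 6, 7] / [2, 5, 8] / [4, 9];  Q = [1, 3, 7, 8] / [2, 4, 9] / [5, 6];  common shape = (4, 3, 2)

Row-insert the values π_1, π_2, … into P one at a time, bumping the leftmost entry strictly greater than the inserted value down to the next row. The recording tableau Q records, in position (i, j), the step at which that cell was added to P.
  Insert 4 (step 1): P = [4];  Q = [1]
  Insert 2 (step 2): P = [2] / [4];  Q = [1] / [2]
  Insert 9 (step 3): P = [2, 9] / [4];  Q = [1, 3] / [2]
  Insert 5 (step 4): P = [2, 5] / [4, 9];  Q = [1, 3] / [2, 4]
  Insert 1 (step 5): P = [1, 5] / [2, 9] / [4];  Q = [1, 3] / [2, 4] / [5]
  Insert 3 (step 6): P = [1, 3] / [2, 5] / [4, 9];  Q = [1, 3] / [2, 4] / [5, 6]
  Insert 6 (step 7): P = [1, 3, 6] / [2, 5] / [4, 9];  Q = [1, 3, 7] / [2, 4] / [5, 6]
  Insert 8 (step 8): P = [1, 3, 6, 8] / [2, 5] / [4, 9];  Q = [1, 3, 7, 8] / [2, 4] / [5, 6]
  Insert 7 (step 9): P = [1, 3, 6, 7] / [2, 5, 8] / [4, 9];  Q = [1, 3, 7, 8] / [2, 4, 9] / [5, 6]
Final shape: (4, 3, 2).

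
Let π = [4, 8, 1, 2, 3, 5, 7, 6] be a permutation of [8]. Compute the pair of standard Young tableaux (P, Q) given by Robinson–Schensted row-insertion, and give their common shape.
P = [1, 2, 3, 5, 6] / [4, 7] / [8];  Q = [1, 2, 5, 6, 7] / [3, 4] / [8];  common shape = (5, 2, 1)

Row-insert the values π_1, π_2, … into P one at a time, bumping the leftmost entry strictly greater than the inserted value down to the next row. The recording tableau Q records, in position (i, j), the step at which that cell was added to P.
  Insert 4 (step 1): P = [4];  Q = [1]
  Insert 8 (step 2): P = [4, 8];  Q = [1, 2]
  Insert 1 (step 3): P = [1, 8] / [4];  Q = [1, 2] / [3]
  Insert 2 (step 4): P = [1, 2] / [4, 8];  Q = [1, 2] / [3, 4]
  Insert 3 (step 5): P = [1, 2, 3] / [4, 8];  Q = [1, 2, 5] / [3, 4]
  Insert 5 (step 6): P = [1, 2, 3, 5] / [4, 8];  Q = [1, 2, 5, 6] / [3, 4]
  Insert 7 (step 7): P = [1, 2, 3, 5, 7] / [4, 8];  Q = [1, 2, 5, 6, 7] / [3, 4]
  Insert 6 (step 8): P = [1, 2, 3, 5, 6] / [4, 7] / [8];  Q = [1, 2, 5, 6, 7] / [3, 4] / [8]
Final shape: (5, 2, 1).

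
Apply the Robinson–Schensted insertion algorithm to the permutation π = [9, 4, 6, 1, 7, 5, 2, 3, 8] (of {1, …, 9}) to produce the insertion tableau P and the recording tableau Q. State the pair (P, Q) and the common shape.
P = [1, 2, 3, 8] / [4, 5, 7] / [6] / [9];  Q = [1, 3, 5, 9] / [2, 6, 8] / [4] / [7];  common shape = (4, 3, 1, 1)

Row-insert the values π_1, π_2, … into P one at a time, bumping the leftmost entry strictly greater than the inserted value down to the next row. The recording tableau Q records, in position (i, j), the step at which that cell was added to P.
  Insert 9 (step 1): P = [9];  Q = [1]
  Insert 4 (step 2): P = [4] / [9];  Q = [1] / [2]
  Insert 6 (step 3): P = [4, 6] / [9];  Q = [1, 3] / [2]
  Insert 1 (step 4): P = [1, 6] / [4] / [9];  Q = [1, 3] / [2] / [4]
  Insert 7 (step 5): P = [1, 6, 7] / [4] / [9];  Q = [1, 3, 5] / [2] / [4]
  Insert 5 (step 6): P = [1, 5, 7] / [4, 6] / [9];  Q = [1, 3, 5] / [2, 6] / [4]
  Insert 2 (step 7): P = [1, 2, 7] / [4, 5] / [6] / [9];  Q = [1, 3, 5] / [2, 6] / [4] / [7]
  Insert 3 (step 8): P = [1, 2, 3] / [4, 5, 7] / [6] / [9];  Q = [1, 3, 5] / [2, 6, 8] / [4] / [7]
  Insert 8 (step 9): P = [1, 2, 3, 8] / [4, 5, 7] / [6] / [9];  Q = [1, 3, 5, 9] / [2, 6, 8] / [4] / [7]
Final shape: (4, 3, 1, 1).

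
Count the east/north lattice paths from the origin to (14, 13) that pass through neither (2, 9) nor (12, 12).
Number of paths = 11892922

Inclusion–exclusion. Total paths: C(27, 14) = 20058300. Through P₁: C(11, 2)·C(16, 12) = 100100. Through P₂: C(24, 12)·C(3, 2) = 8112468. Since P₁ is strictly southwest of P₂, a monotone path through both must visit P₁ then P₂; paths through both = C(11, 2)·C(13, 10)·C(3, 2) = 47190. Avoid both = 20058300 − 100100 − 8112468 + 47190 = 11892922.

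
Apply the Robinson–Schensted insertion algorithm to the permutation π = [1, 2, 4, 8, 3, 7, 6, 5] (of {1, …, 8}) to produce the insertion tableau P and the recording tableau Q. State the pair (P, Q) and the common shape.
P = [1, 2, 3, 5] / [4, 6] / [7] / [8];  Q = [1, 2, 3, 4] / [5, 6] / [7] / [8];  common shape = (4, 2, 1, 1)

Row-insert the values π_1, π_2, … into P one at a time, bumping the leftmost entry strictly greater than the inserted value down to the next row. The recording tableau Q records, in position (i, j), the step at which that cell was added to P.
  Insert 1 (step 1): P = [1];  Q = [1]
  Insert 2 (step 2): P = [1, 2];  Q = [1, 2]
  Insert 4 (step 3): P = [1, 2, 4];  Q = [1, 2, 3]
  Insert 8 (step 4): P = [1, 2, 4, 8];  Q = [1, 2, 3, 4]
  Insert 3 (step 5): P = [1, 2, 3, 8] / [4];  Q = [1, 2, 3, 4] / [5]
  Insert 7 (step 6): P = [1, 2, 3, 7] / [4, 8];  Q = [1, 2, 3, 4] / [5, 6]
  Insert 6 (step 7): P = [1, 2, 3, 6] / [4, 7] / [8];  Q = [1, 2, 3, 4] / [5, 6] / [7]
  Insert 5 (step 8): P = [1, 2, 3, 5] / [4, 6] / [7] / [8];  Q = [1, 2, 3, 4] / [5, 6] / [7] / [8]
Final shape: (4, 2, 1, 1).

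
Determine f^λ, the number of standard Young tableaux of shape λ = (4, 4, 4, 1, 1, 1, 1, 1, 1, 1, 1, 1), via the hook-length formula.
# SYT of shape (4, 4, 4, 1, 1, 1, 1, 1, 1, 1, 1, 1) = 5969040

Hook-length formula: f^λ = n! / Π hook(c), product over all cells c of the Young diagram. For λ = (4, 4, 4, 1, 1, 1, 1, 1, 1, 1, 1, 1), n = 21 boxes. Hook lengths by row (left-to-right, top-to-bottom): [15, 5, 4, 3]; [14, 4, 3, 2]; [13, 3, 2, 1]; [9]; [8]; [7]; [6]; [5]; [4]; [3]; [2]; [1]. Product of hooks = 8559323136000. So f^λ = 21! / 8559323136000 = 51090942171709440000 / 8559323136000 = 5969040.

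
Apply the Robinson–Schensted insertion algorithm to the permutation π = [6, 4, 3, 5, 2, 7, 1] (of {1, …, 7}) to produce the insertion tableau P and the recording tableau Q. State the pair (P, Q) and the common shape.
P = [1, 5, 7] / [2] / [3] / [4] / [6];  Q = [1, 4, 6] / [2] / [3] / [5] / [7];  common shape = (3, 1, 1, 1, 1)

Row-insert the values π_1, π_2, … into P one at a time, bumping the leftmost entry strictly greater than the inserted value down to the next row. The recording tableau Q records, in position (i, j), the step at which that cell was added to P.
  Insert 6 (step 1): P = [6];  Q = [1]
  Insert 4 (step 2): P = [4] / [6];  Q = [1] / [2]
  Insert 3 (step 3): P = [3] / [4] / [6];  Q = [1] / [2] / [3]
  Insert 5 (step 4): P = [3, 5] / [4] / [6];  Q = [1, 4] / [2] / [3]
  Insert 2 (step 5): P = [2, 5] / [3] / [4] / [6];  Q = [1, 4] / [2] / [3] / [5]
  Insert 7 (step 6): P = [2, 5, 7] / [3] / [4] / [6];  Q = [1, 4, 6] / [2] / [3] / [5]
  Insert 1 (step 7): P = [1, 5, 7] / [2] / [3] / [4] / [6];  Q = [1, 4, 6] / [2] / [3] / [5] / [7]
Final shape: (3, 1, 1, 1, 1).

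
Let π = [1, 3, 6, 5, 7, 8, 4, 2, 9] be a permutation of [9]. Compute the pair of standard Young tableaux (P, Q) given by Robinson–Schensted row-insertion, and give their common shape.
P = [1, 2, 4, 7, 8, 9] / [3] / [5] / [6];  Q = [1, 2, 3, 5, 6, 9] / [4] / [7] / [8];  common shape = (6, 1, 1, 1)

Row-insert the values π_1, π_2, … into P one at a time, bumping the leftmost entry strictly greater than the inserted value down to the next row. The recording tableau Q records, in position (i, j), the step at which that cell was added to P.
  Insert 1 (step 1): P = [1];  Q = [1]
  Insert 3 (step 2): P = [1, 3];  Q = [1, 2]
  Insert 6 (step 3): P = [1, 3, 6];  Q = [1, 2, 3]
  Insert 5 (step 4): P = [1, 3, 5] / [6];  Q = [1, 2, 3] / [4]
  Insert 7 (step 5): P = [1, 3, 5, 7] / [6];  Q = [1, 2, 3, 5] / [4]
  Insert 8 (step 6): P = [1, 3, 5, 7, 8] / [6];  Q = [1, 2, 3, 5, 6] / [4]
  Insert 4 (step 7): P = [1, 3, 4, 7, 8] / [5] / [6];  Q = [1, 2, 3, 5, 6] / [4] / [7]
  Insert 2 (step 8): P = [1, 2, 4, 7, 8] / [3] / [5] / [6];  Q = [1, 2, 3, 5, 6] / [4] / [7] / [8]
  Insert 9 (step 9): P = [1, 2, 4, 7, 8, 9] / [3] / [5] / [6];  Q = [1, 2, 3, 5, 6, 9] / [4] / [7] / [8]
Final shape: (6, 1, 1, 1).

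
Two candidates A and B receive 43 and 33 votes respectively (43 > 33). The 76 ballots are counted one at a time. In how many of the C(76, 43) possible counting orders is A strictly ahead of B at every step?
Strict-lead orderings = 472910945943110671500

Total orderings of the 76 votes with 43 for A: C(76, 43) = 3594123189167641103400. By the Bertrand ballot formula (Cycle Lemma / reflection principle), the number of orderings in which A is strictly ahead of B throughout is (p − q)/(p + q) · C(p + q, p) = (43 − 33)/(43 + 33) · 3594123189167641103400 = 472910945943110671500.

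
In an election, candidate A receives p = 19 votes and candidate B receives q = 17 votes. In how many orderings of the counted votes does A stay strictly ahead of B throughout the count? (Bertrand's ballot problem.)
Strict-lead orderings = 477638700

Total orderings of the 36 votes with 19 for A: C(36, 19) = 8597496600. By the Bertrand ballot formula (Cycle Lemma / reflection principle), the number of orderings in which A is strictly ahead of B throughout is (p − q)/(p + q) · C(p + q, p) = (19 − 17)/(19 + 17) · 8597496600 = 477638700.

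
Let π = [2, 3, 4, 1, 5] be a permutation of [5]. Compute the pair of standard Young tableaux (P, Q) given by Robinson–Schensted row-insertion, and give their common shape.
P = [1, 3, 4, 5] / [2];  Q = [1, 2, 3, 5] / [4];  common shape = (4, 1)

Row-insert the values π_1, π_2, … into P one at a time, bumping the leftmost entry strictly greater than the inserted value down to the next row. The recording tableau Q records, in position (i, j), the step at which that cell was added to P.
  Insert 2 (step 1): P = [2];  Q = [1]
  Insert 3 (step 2): P = [2, 3];  Q = [1, 2]
  Insert 4 (step 3): P = [2, 3, 4];  Q = [1, 2, 3]
  Insert 1 (step 4): P = [1, 3, 4] / [2];  Q = [1, 2, 3] / [4]
  Insert 5 (step 5): P = [1, 3, 4, 5] / [2];  Q = [1, 2, 3, 5] / [4]
Final shape: (4, 1).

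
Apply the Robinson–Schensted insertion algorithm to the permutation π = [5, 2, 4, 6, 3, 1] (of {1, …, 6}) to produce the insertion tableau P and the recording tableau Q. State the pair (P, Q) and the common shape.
P = [1, 3, 6] / [2] / [4] / [5];  Q = [1, 3, 4] / [2] / [5] / [6];  common shape = (3, 1, 1, 1)

Row-insert the values π_1, π_2, … into P one at a time, bumping the leftmost entry strictly greater than the inserted value down to the next row. The recording tableau Q records, in position (i, j), the step at which that cell was added to P.
  Insert 5 (step 1): P = [5];  Q = [1]
  Insert 2 (step 2): P = [2] / [5];  Q = [1] / [2]
  Insert 4 (step 3): P = [2, 4] / [5];  Q = [1, 3] / [2]
  Insert 6 (step 4): P = [2, 4, 6] / [5];  Q = [1, 3, 4] / [2]
  Insert 3 (step 5): P = [2, 3, 6] / [4] / [5];  Q = [1, 3, 4] / [2] / [5]
  Insert 1 (step 6): P = [1, 3, 6] / [2] / [4] / [5];  Q = [1, 3, 4] / [2] / [5] / [6]
Final shape: (3, 1, 1, 1).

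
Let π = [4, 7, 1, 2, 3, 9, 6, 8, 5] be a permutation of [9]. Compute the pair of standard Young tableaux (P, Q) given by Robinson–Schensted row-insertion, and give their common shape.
P = [1, 2, 3, 5, 8] / [4, 6, 9] / [7];  Q = [1, 2, 5, 6, 8] / [3, 4, 7] / [9];  common shape = (5, 3, 1)

Row-insert the values π_1, π_2, … into P one at a time, bumping the leftmost entry strictly greater than the inserted value down to the next row. The recording tableau Q records, in position (i, j), the step at which that cell was added to P.
  Insert 4 (step 1): P = [4];  Q = [1]
  Insert 7 (step 2): P = [4, 7];  Q = [1, 2]
  Insert 1 (step 3): P = [1, 7] / [4];  Q = [1, 2] / [3]
  Insert 2 (step 4): P = [1, 2] / [4, 7];  Q = [1, 2] / [3, 4]
  Insert 3 (step 5): P = [1, 2, 3] / [4, 7];  Q = [1, 2, 5] / [3, 4]
  Insert 9 (step 6): P = [1, 2, 3, 9] / [4, 7];  Q = [1, 2, 5, 6] / [3, 4]
  Insert 6 (step 7): P = [1, 2, 3, 6] / [4, 7, 9];  Q = [1, 2, 5, 6] / [3, 4, 7]
  Insert 8 (step 8): P = [1, 2, 3, 6, 8] / [4, 7, 9];  Q = [1, 2, 5, 6, 8] / [3, 4, 7]
  Insert 5 (step 9): P = [1, 2, 3, 5, 8] / [4, 6, 9] / [7];  Q = [1, 2, 5, 6, 8] / [3, 4, 7] / [9]
Final shape: (5, 3, 1).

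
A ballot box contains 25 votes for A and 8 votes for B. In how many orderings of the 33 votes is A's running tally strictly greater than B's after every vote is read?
Strict-lead orderings = 7152444

Total orderings of the 33 votes with 25 for A: C(33, 25) = 13884156. By the Bertrand ballot formula (Cycle Lemma / reflection principle), the number of orderings in which A is strictly ahead of B throughout is (p − q)/(p + q) · C(p + q, p) = (25 − 8)/(25 + 8) · 13884156 = 7152444.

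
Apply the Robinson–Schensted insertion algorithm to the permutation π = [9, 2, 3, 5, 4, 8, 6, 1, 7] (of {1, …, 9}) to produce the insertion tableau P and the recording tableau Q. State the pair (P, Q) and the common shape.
P = [1, 3, 4, 6, 7] / [2, 8] / [5] / [9];  Q = [1, 3, 4, 6, 9] / [2, 7] / [5] / [8];  common shape = (5, 2, 1, 1)

Row-insert the values π_1, π_2, … into P one at a time, bumping the leftmost entry strictly greater than the inserted value down to the next row. The recording tableau Q records, in position (i, j), the step at which that cell was added to P.
  Insert 9 (step 1): P = [9];  Q = [1]
  Insert 2 (step 2): P = [2] / [9];  Q = [1] / [2]
  Insert 3 (step 3): P = [2, 3] / [9];  Q = [1, 3] / [2]
  Insert 5 (step 4): P = [2, 3, 5] / [9];  Q = [1, 3, 4] / [2]
  Insert 4 (step 5): P = [2, 3, 4] / [5] / [9];  Q = [1, 3, 4] / [2] / [5]
  Insert 8 (step 6): P = [2, 3, 4, 8] / [5] / [9];  Q = [1, 3, 4, 6] / [2] / [5]
  Insert 6 (step 7): P = [2, 3, 4, 6] / [5, 8] / [9];  Q = [1, 3, 4, 6] / [2, 7] / [5]
  Insert 1 (step 8): P = [1, 3, 4, 6] / [2, 8] / [5] / [9];  Q = [1, 3, 4, 6] / [2, 7] / [5] / [8]
  Insert 7 (step 9): P = [1, 3, 4, 6, 7] / [2, 8] / [5] / [9];  Q = [1, 3, 4, 6, 9] / [2, 7] / [5] / [8]
Final shape: (5, 2, 1, 1).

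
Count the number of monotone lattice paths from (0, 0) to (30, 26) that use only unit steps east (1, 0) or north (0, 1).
Number of paths = 6646448384109072

A monotone lattice path from (0, 0) to (30, 26) consists of 30 east steps and 26 north steps in some order, so it is determined by which 30 of the 56 steps are east. The count is C(56, 30) = 6646448384109072.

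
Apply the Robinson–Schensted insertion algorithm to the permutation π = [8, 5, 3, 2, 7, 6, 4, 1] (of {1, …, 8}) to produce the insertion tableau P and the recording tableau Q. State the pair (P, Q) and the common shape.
P = [1, 4] / [2, 6] / [3, 7] / [5] / [8];  Q = [1, 5] / [2, 6] / [3, 7] / [4] / [8];  common shape = (2, 2, 2, 1, 1)

Row-insert the values π_1, π_2, … into P one at a time, bumping the leftmost entry strictly greater than the inserted value down to the next row. The recording tableau Q records, in position (i, j), the step at which that cell was added to P.
  Insert 8 (step 1): P = [8];  Q = [1]
  Insert 5 (step 2): P = [5] / [8];  Q = [1] / [2]
  Insert 3 (step 3): P = [3] / [5] / [8];  Q = [1] / [2] / [3]
  Insert 2 (step 4): P = [2] / [3] / [5] / [8];  Q = [1] / [2] / [3] / [4]
  Insert 7 (step 5): P = [2, 7] / [3] / [5] / [8];  Q = [1, 5] / [2] / [3] / [4]
  Insert 6 (step 6): P = [2, 6] / [3, 7] / [5] / [8];  Q = [1, 5] / [2, 6] / [3] / [4]
  Insert 4 (step 7): P = [2, 4] / [3, 6] / [5, 7] / [8];  Q = [1, 5] / [2, 6] / [3, 7] / [4]
  Insert 1 (step 8): P = [1, 4] / [2, 6] / [3, 7] / [5] / [8];  Q = [1, 5] / [2, 6] / [3, 7] / [4] / [8]
Final shape: (2, 2, 2, 1, 1).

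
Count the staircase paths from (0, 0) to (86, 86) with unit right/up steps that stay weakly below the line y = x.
C_86 = 4180080073556524734514695828170907458428751314320

These NE paths below the diagonal are counted by the Catalan number C_n = (1/(n + 1)) · C(2n, n). For n = 86: C_86 = (1/87) · C(172, 86) = 363666966399417651902778537050868948883301364345840/87 = 4180080073556524734514695828170907458428751314320.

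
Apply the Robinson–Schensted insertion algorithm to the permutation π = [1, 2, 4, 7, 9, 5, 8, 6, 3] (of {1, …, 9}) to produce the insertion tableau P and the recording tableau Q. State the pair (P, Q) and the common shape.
P = [1, 2, 3, 5, 6] / [4, 8] / [7] / [9];  Q = [1, 2, 3, 4, 5] / [6, 7] / [8] / [9];  common shape = (5, 2, 1, 1)

Row-insert the values π_1, π_2, … into P one at a time, bumping the leftmost entry strictly greater than the inserted value down to the next row. The recording tableau Q records, in position (i, j), the step at which that cell was added to P.
  Insert 1 (step 1): P = [1];  Q = [1]
  Insert 2 (step 2): P = [1, 2];  Q = [1, 2]
  Insert 4 (step 3): P = [1, 2, 4];  Q = [1, 2, 3]
  Insert 7 (step 4): P = [1, 2, 4, 7];  Q = [1, 2, 3, 4]
  Insert 9 (step 5): P = [1, 2, 4, 7, 9];  Q = [1, 2, 3, 4, 5]
  Insert 5 (step 6): P = [1, 2, 4, 5, 9] / [7];  Q = [1, 2, 3, 4, 5] / [6]
  Insert 8 (step 7): P = [1, 2, 4, 5, 8] / [7, 9];  Q = [1, 2, 3, 4, 5] / [6, 7]
  Insert 6 (step 8): P = [1, 2, 4, 5, 6] / [7, 8] / [9];  Q = [1, 2, 3, 4, 5] / [6, 7] / [8]
  Insert 3 (step 9): P = [1, 2, 3, 5, 6] / [4, 8] / [7] / [9];  Q = [1, 2, 3, 4, 5] / [6, 7] / [8] / [9]
Final shape: (5, 2, 1, 1).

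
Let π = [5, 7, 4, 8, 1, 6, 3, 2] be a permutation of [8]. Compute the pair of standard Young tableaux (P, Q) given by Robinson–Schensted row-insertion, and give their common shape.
P = [1, 2, 8] / [3, 6] / [4, 7] / [5];  Q = [1, 2, 4] / [3, 6] / [5, 7] / [8];  common shape = (3, 2, 2, 1)

Row-insert the values π_1, π_2, … into P one at a time, bumping the leftmost entry strictly greater than the inserted value down to the next row. The recording tableau Q records, in position (i, j), the step at which that cell was added to P.
  Insert 5 (step 1): P = [5];  Q = [1]
  Insert 7 (step 2): P = [5, 7];  Q = [1, 2]
  Insert 4 (step 3): P = [4, 7] / [5];  Q = [1, 2] / [3]
  Insert 8 (step 4): P = [4, 7, 8] / [5];  Q = [1, 2, 4] / [3]
  Insert 1 (step 5): P = [1, 7, 8] / [4] / [5];  Q = [1, 2, 4] / [3] / [5]
  Insert 6 (step 6): P = [1, 6, 8] / [4, 7] / [5];  Q = [1, 2, 4] / [3, 6] / [5]
  Insert 3 (step 7): P = [1, 3, 8] / [4, 6] / [5, 7];  Q = [1, 2, 4] / [3, 6] / [5, 7]
  Insert 2 (step 8): P = [1, 2, 8] / [3, 6] / [4, 7] / [5];  Q = [1, 2, 4] / [3, 6] / [5, 7] / [8]
Final shape: (3, 2, 2, 1).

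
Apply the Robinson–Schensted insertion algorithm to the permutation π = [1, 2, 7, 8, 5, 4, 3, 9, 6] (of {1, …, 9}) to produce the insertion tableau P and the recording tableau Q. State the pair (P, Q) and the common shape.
P = [1, 2, 3, 6, 9] / [4, 8] / [5] / [7];  Q = [1, 2, 3, 4, 8] / [5, 9] / [6] / [7];  common shape = (5, 2, 1, 1)

Row-insert the values π_1, π_2, … into P one at a time, bumping the leftmost entry strictly greater than the inserted value down to the next row. The recording tableau Q records, in position (i, j), the step at which that cell was added to P.
  Insert 1 (step 1): P = [1];  Q = [1]
  Insert 2 (step 2): P = [1, 2];  Q = [1, 2]
  Insert 7 (step 3): P = [1, 2, 7];  Q = [1, 2, 3]
  Insert 8 (step 4): P = [1, 2, 7, 8];  Q = [1, 2, 3, 4]
  Insert 5 (step 5): P = [1, 2, 5, 8] / [7];  Q = [1, 2, 3, 4] / [5]
  Insert 4 (step 6): P = [1, 2, 4, 8] / [5] / [7];  Q = [1, 2, 3, 4] / [5] / [6]
  Insert 3 (step 7): P = [1, 2, 3, 8] / [4] / [5] / [7];  Q = [1, 2, 3, 4] / [5] / [6] / [7]
  Insert 9 (step 8): P = [1, 2, 3, 8, 9] / [4] / [5] / [7];  Q = [1, 2, 3, 4, 8] / [5] / [6] / [7]
  Insert 6 (step 9): P = [1, 2, 3, 6, 9] / [4, 8] / [5] / [7];  Q = [1, 2, 3, 4, 8] / [5, 9] / [6] / [7]
Final shape: (5, 2, 1, 1).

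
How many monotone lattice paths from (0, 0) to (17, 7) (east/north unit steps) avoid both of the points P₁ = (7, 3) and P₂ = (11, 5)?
Number of paths = 154080

Inclusion–exclusion. Total paths: C(24, 17) = 346104. Through P₁: C(10, 7)·C(14, 10) = 120120. Through P₂: C(16, 11)·C(8, 6) = 122304. Since P₁ is strictly southwest of P₂, a monotone path through both must visit P₁ then P₂; paths through both = C(10, 7)·C(6, 4)·C(8, 6) = 50400. Avoid both = 346104 − 120120 − 122304 + 50400 = 154080.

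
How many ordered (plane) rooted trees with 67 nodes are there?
C_66 = 5632681584560312734993915705849145100

These ordered rooted trees are counted by the Catalan number C_n = (1/(n + 1)) · C(2n, n). For n = 66: C_66 = (1/67) · C(132, 66) = 377389666165540953244592352291892721700/67 = 5632681584560312734993915705849145100.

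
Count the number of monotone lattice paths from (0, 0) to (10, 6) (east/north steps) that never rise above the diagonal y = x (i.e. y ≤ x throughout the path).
Number of paths = 3640

By the reflection principle (André's argument), the number of monotone paths to (10, 6) with n ≤ m that never go above y = x is C(16, 10) − C(16, 11) = 8008 − 4368 = 3640.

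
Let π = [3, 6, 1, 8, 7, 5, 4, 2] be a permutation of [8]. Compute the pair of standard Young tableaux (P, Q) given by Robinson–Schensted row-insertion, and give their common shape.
P = [1, 2, 7] / [3, 4] / [5] / [6] / [8];  Q = [1, 2, 4] / [3, 5] / [6] / [7] / [8];  common shape = (3, 2, 1, 1, 1)

Row-insert the values π_1, π_2, … into P one at a time, bumping the leftmost entry strictly greater than the inserted value down to the next row. The recording tableau Q records, in position (i, j), the step at which that cell was added to P.
  Insert 3 (step 1): P = [3];  Q = [1]
  Insert 6 (step 2): P = [3, 6];  Q = [1, 2]
  Insert 1 (step 3): P = [1, 6] / [3];  Q = [1, 2] / [3]
  Insert 8 (step 4): P = [1, 6, 8] / [3];  Q = [1, 2, 4] / [3]
  Insert 7 (step 5): P = [1, 6, 7] / [3, 8];  Q = [1, 2, 4] / [3, 5]
  Insert 5 (step 6): P = [1, 5, 7] / [3, 6] / [8];  Q = [1, 2, 4] / [3, 5] / [6]
  Insert 4 (step 7): P = [1, 4, 7] / [3, 5] / [6] / [8];  Q = [1, 2, 4] / [3, 5] / [6] / [7]
  Insert 2 (step 8): P = [1, 2, 7] / [3, 4] / [5] / [6] / [8];  Q = [1, 2, 4] / [3, 5] / [6] / [7] / [8]
Final shape: (3, 2, 1, 1, 1).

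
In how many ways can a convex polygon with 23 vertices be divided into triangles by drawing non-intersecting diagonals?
C_21 = 24466267020

These polygon triangulations are counted by the Catalan number C_n = (1/(n + 1)) · C(2n, n). For n = 21: C_21 = (1/22) · C(42, 21) = 538257874440/22 = 24466267020.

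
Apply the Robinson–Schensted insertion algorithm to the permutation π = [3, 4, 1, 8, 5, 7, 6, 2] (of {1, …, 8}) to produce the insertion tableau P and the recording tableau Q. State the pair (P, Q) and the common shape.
P = [1, 2, 5, 6] / [3, 4] / [7] / [8];  Q = [1, 2, 4, 6] / [3, 5] / [7] / [8];  common shape = (4, 2, 1, 1)

Row-insert the values π_1, π_2, … into P one at a time, bumping the leftmost entry strictly greater than the inserted value down to the next row. The recording tableau Q records, in position (i, j), the step at which that cell was added to P.
  Insert 3 (step 1): P = [3];  Q = [1]
  Insert 4 (step 2): P = [3, 4];  Q = [1, 2]
  Insert 1 (step 3): P = [1, 4] / [3];  Q = [1, 2] / [3]
  Insert 8 (step 4): P = [1, 4, 8] / [3];  Q = [1, 2, 4] / [3]
  Insert 5 (step 5): P = [1, 4, 5] / [3, 8];  Q = [1, 2, 4] / [3, 5]
  Insert 7 (step 6): P = [1, 4, 5, 7] / [3, 8];  Q = [1, 2, 4, 6] / [3, 5]
  Insert 6 (step 7): P = [1, 4, 5, 6] / [3, 7] / [8];  Q = [1, 2, 4, 6] / [3, 5] / [7]
  Insert 2 (step 8): P = [1, 2, 5, 6] / [3, 4] / [7] / [8];  Q = [1, 2, 4, 6] / [3, 5] / [7] / [8]
Final shape: (4, 2, 1, 1).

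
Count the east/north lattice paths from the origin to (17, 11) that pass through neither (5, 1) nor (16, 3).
Number of paths = 17589795

Inclusion–exclusion. Total paths: C(28, 17) = 21474180. Through P₁: C(6, 5)·C(22, 12) = 3879876. Through P₂: C(19, 16)·C(9, 1) = 8721. Since P₁ is strictly southwest of P₂, a monotone path through both must visit P₁ then P₂; paths through both = C(6, 5)·C(13, 11)·C(9, 1) = 4212. Avoid both = 21474180 − 3879876 − 8721 + 4212 = 17589795.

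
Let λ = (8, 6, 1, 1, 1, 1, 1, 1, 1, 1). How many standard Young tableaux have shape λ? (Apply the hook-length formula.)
# SYT of shape (8, 6, 1, 1, 1, 1, 1, 1, 1, 1) = 72625410

Hook-length formula: f^λ = n! / Π hook(c), product over all cells c of the Young diagram. For λ = (8, 6, 1, 1, 1, 1, 1, 1, 1, 1), n = 22 boxes. Hook lengths by row (left-to-right, top-to-bottom): [17, 8, 7, 6, 5, 4, 2, 1]; [14, 5, 4, 3, 2, 1]; [8]; [7]; [6]; [5]; [4]; [3]; [2]; [1]. Product of hooks = 15476686848000. So f^λ = 22! / 15476686848000 = 1124000727777607680000 / 15476686848000 = 72625410.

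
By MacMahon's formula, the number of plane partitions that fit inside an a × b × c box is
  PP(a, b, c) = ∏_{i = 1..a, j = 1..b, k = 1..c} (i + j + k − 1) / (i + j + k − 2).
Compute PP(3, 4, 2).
PP(3, 4, 2) = 490

Evaluate the triple product over i = 1..3, j = 1..4, k = 1..2. The factors are (2/1) · (3/2) · (3/2) · (4/3) · (4/3) · (5/4) · (5/4) · (6/5) · … (24 factors total). The numerators and denominators telescope so the product is an integer; carrying out the multiplication exactly gives PP(3, 4, 2) = 490.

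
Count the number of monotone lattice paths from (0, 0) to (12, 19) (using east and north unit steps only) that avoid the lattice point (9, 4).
Number of paths = 140537085

Total paths from (0, 0) to (12, 19): C(31, 12) = 141120525. Paths through (9, 4): (paths (0, 0) → (9, 4)) × (paths (9, 4) → (12, 19)) = C(13, 9) · C(18, 3) = 715 · 816 = 583440. Avoidance count = 141120525 − 583440 = 140537085.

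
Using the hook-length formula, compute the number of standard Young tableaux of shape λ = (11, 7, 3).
# SYT of shape (11, 7, 3) = 8478750

Hook-length formula: f^λ = n! / Π hook(c), product over all cells c of the Young diagram. For λ = (11, 7, 3), n = 21 boxes. Hook lengths by row (left-to-right, top-to-bottom): [13, 12, 11, 9, 8, 7, 6, 4, 3, 2, 1]; [8, 7, 6, 4, 3, 2, 1]; [3, 2, 1]. Product of hooks = 6025763487744. So f^λ = 21! / 6025763487744 = 51090942171709440000 / 6025763487744 = 8478750.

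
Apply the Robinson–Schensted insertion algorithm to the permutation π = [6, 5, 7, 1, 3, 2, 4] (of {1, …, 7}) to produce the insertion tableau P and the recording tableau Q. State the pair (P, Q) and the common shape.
P = [1, 2, 4] / [3, 7] / [5] / [6];  Q = [1, 3, 7] / [2, 5] / [4] / [6];  common shape = (3, 2, 1, 1)

Row-insert the values π_1, π_2, … into P one at a time, bumping the leftmost entry strictly greater than the inserted value down to the next row. The recording tableau Q records, in position (i, j), the step at which that cell was added to P.
  Insert 6 (step 1): P = [6];  Q = [1]
  Insert 5 (step 2): P = [5] / [6];  Q = [1] / [2]
  Insert 7 (step 3): P = [5, 7] / [6];  Q = [1, 3] / [2]
  Insert 1 (step 4): P = [1, 7] / [5] / [6];  Q = [1, 3] / [2] / [4]
  Insert 3 (step 5): P = [1, 3] / [5, 7] / [6];  Q = [1, 3] / [2, 5] / [4]
  Insert 2 (step 6): P = [1, 2] / [3, 7] / [5] / [6];  Q = [1, 3] / [2, 5] / [4] / [6]
  Insert 4 (step 7): P = [1, 2, 4] / [3, 7] / [5] / [6];  Q = [1, 3, 7] / [2, 5] / [4] / [6]
Final shape: (3, 2, 1, 1).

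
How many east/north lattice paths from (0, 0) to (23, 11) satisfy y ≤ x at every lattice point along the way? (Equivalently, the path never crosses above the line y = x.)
Number of paths = 154969620

By the reflection principle (André's argument), the number of monotone paths to (23, 11) with n ≤ m that never go above y = x is C(34, 23) − C(34, 24) = 286097760 − 131128140 = 154969620.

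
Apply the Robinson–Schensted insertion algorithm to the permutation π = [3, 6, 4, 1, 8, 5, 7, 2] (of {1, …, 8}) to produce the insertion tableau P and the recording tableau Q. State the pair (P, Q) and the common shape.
P = [1, 2, 5, 7] / [3, 4] / [6, 8];  Q = [1, 2, 5, 7] / [3, 6] / [4, 8];  common shape = (4, 2, 2)

Row-insert the values π_1, π_2, … into P one at a time, bumping the leftmost entry strictly greater than the inserted value down to the next row. The recording tableau Q records, in position (i, j), the step at which that cell was added to P.
  Insert 3 (step 1): P = [3];  Q = [1]
  Insert 6 (step 2): P = [3, 6];  Q = [1, 2]
  Insert 4 (step 3): P = [3, 4] / [6];  Q = [1, 2] / [3]
  Insert 1 (step 4): P = [1, 4] / [3] / [6];  Q = [1, 2] / [3] / [4]
  Insert 8 (step 5): P = [1, 4, 8] / [3] / [6];  Q = [1, 2, 5] / [3] / [4]
  Insert 5 (step 6): P = [1, 4, 5] / [3, 8] / [6];  Q = [1, 2, 5] / [3, 6] / [4]
  Insert 7 (step 7): P = [1, 4, 5, 7] / [3, 8] / [6];  Q = [1, 2, 5, 7] / [3, 6] / [4]
  Insert 2 (step 8): P = [1, 2, 5, 7] / [3, 4] / [6, 8];  Q = [1, 2, 5, 7] / [3, 6] / [4, 8]
Final shape: (4, 2, 2).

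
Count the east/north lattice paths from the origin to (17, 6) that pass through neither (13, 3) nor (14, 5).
Number of paths = 41555

Inclusion–exclusion. Total paths: C(23, 17) = 100947. Through P₁: C(16, 13)·C(7, 4) = 19600. Through P₂: C(19, 14)·C(4, 3) = 46512. Since P₁ is strictly southwest of P₂, a monotone path through both must visit P₁ then P₂; paths through both = C(16, 13)·C(3, 1)·C(4, 3) = 6720. Avoid both = 100947 − 19600 − 46512 + 6720 = 41555.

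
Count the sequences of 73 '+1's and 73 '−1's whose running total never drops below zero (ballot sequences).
C_73 = 79463489365077377841208237632349268884500

These ballot sequences are counted by the Catalan number C_n = (1/(n + 1)) · C(2n, n). For n = 73: C_73 = (1/74) · C(146, 73) = 5880298213015725960249409584793845897453000/74 = 79463489365077377841208237632349268884500.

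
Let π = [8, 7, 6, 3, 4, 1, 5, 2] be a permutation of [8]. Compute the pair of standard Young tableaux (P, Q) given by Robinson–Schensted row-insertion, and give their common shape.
P = [1, 2, 5] / [3, 4] / [6] / [7] / [8];  Q = [1, 5, 7] / [2, 8] / [3] / [4] / [6];  common shape = (3, 2, 1, 1, 1)

Row-insert the values π_1, π_2, … into P one at a time, bumping the leftmost entry strictly greater than the inserted value down to the next row. The recording tableau Q records, in position (i, j), the step at which that cell was added to P.
  Insert 8 (step 1): P = [8];  Q = [1]
  Insert 7 (step 2): P = [7] / [8];  Q = [1] / [2]
  Insert 6 (step 3): P = [6] / [7] / [8];  Q = [1] / [2] / [3]
  Insert 3 (step 4): P = [3] / [6] / [7] / [8];  Q = [1] / [2] / [3] / [4]
  Insert 4 (step 5): P = [3, 4] / [6] / [7] / [8];  Q = [1, 5] / [2] / [3] / [4]
  Insert 1 (step 6): P = [1, 4] / [3] / [6] / [7] / [8];  Q = [1, 5] / [2] / [3] / [4] / [6]
  Insert 5 (step 7): P = [1, 4, 5] / [3] / [6] / [7] / [8];  Q = [1, 5, 7] / [2] / [3] / [4] / [6]
  Insert 2 (step 8): P = [1, 2, 5] / [3, 4] / [6] / [7] / [8];  Q = [1, 5, 7] / [2, 8] / [3] / [4] / [6]
Final shape: (3, 2, 1, 1, 1).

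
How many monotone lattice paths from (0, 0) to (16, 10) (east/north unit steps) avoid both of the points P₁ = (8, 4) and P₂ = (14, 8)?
Number of paths = 2530330

Inclusion–exclusion. Total paths: C(26, 16) = 5311735. Through P₁: C(12, 8)·C(14, 8) = 1486485. Through P₂: C(22, 14)·C(4, 2) = 1918620. Since P₁ is strictly southwest of P₂, a monotone path through both must visit P₁ then P₂; paths through both = C(12, 8)·C(10, 6)·C(4, 2) = 623700. Avoid both = 5311735 − 1486485 − 1918620 + 623700 = 2530330.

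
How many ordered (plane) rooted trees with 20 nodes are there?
C_19 = 1767263190

These ordered rooted trees are counted by the Catalan number C_n = (1/(n + 1)) · C(2n, n). For n = 19: C_19 = (1/20) · C(38, 19) = 35345263800/20 = 1767263190.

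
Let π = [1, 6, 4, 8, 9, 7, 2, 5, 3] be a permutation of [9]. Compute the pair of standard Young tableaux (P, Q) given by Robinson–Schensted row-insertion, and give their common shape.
P = [1, 2, 3, 9] / [4, 5] / [6, 7] / [8];  Q = [1, 2, 4, 5] / [3, 6] / [7, 8] / [9];  common shape = (4, 2, 2, 1)

Row-insert the values π_1, π_2, … into P one at a time, bumping the leftmost entry strictly greater than the inserted value down to the next row. The recording tableau Q records, in position (i, j), the step at which that cell was added to P.
  Insert 1 (step 1): P = [1];  Q = [1]
  Insert 6 (step 2): P = [1, 6];  Q = [1, 2]
  Insert 4 (step 3): P = [1, 4] / [6];  Q = [1, 2] / [3]
  Insert 8 (step 4): P = [1, 4, 8] / [6];  Q = [1, 2, 4] / [3]
  Insert 9 (step 5): P = [1, 4, 8, 9] / [6];  Q = [1, 2, 4, 5] / [3]
  Insert 7 (step 6): P = [1, 4, 7, 9] / [6, 8];  Q = [1, 2, 4, 5] / [3, 6]
  Insert 2 (step 7): P = [1, 2, 7, 9] / [4, 8] / [6];  Q = [1, 2, 4, 5] / [3, 6] / [7]
  Insert 5 (step 8): P = [1, 2, 5, 9] / [4, 7] / [6, 8];  Q = [1, 2, 4, 5] / [3, 6] / [7, 8]
  Insert 3 (step 9): P = [1, 2, 3, 9] / [4, 5] / [6, 7] / [8];  Q = [1, 2, 4, 5] / [3, 6] / [7, 8] / [9]
Final shape: (4, 2, 2, 1).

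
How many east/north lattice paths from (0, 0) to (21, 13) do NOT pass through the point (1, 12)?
Number of paths = 927983487

Total paths from (0, 0) to (21, 13): C(34, 21) = 927983760. Paths through (1, 12): (paths (0, 0) → (1, 12)) × (paths (1, 12) → (21, 13)) = C(13, 1) · C(21, 20) = 13 · 21 = 273. Avoidance count = 927983760 − 273 = 927983487.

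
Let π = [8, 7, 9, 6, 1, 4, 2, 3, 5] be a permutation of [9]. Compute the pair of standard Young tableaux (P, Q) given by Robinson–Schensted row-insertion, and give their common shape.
P = [1, 2, 3, 5] / [4, 9] / [6] / [7] / [8];  Q = [1, 3, 8, 9] / [2, 6] / [4] / [5] / [7];  common shape = (4, 2, 1, 1, 1)

Row-insert the values π_1, π_2, … into P one at a time, bumping the leftmost entry strictly greater than the inserted value down to the next row. The recording tableau Q records, in position (i, j), the step at which that cell was added to P.
  Insert 8 (step 1): P = [8];  Q = [1]
  Insert 7 (step 2): P = [7] / [8];  Q = [1] / [2]
  Insert 9 (step 3): P = [7, 9] / [8];  Q = [1, 3] / [2]
  Insert 6 (step 4): P = [6, 9] / [7] / [8];  Q = [1, 3] / [2] / [4]
  Insert 1 (step 5): P = [1, 9] / [6] / [7] / [8];  Q = [1, 3] / [2] / [4] / [5]
  Insert 4 (step 6): P = [1, 4] / [6, 9] / [7] / [8];  Q = [1, 3] / [2, 6] / [4] / [5]
  Insert 2 (step 7): P = [1, 2] / [4, 9] / [6] / [7] / [8];  Q = [1, 3] / [2, 6] / [4] / [5] / [7]
  Insert 3 (step 8): P = [1, 2, 3] / [4, 9] / [6] / [7] / [8];  Q = [1, 3, 8] / [2, 6] / [4] / [5] / [7]
  Insert 5 (step 9): P = [1, 2, 3, 5] / [4, 9] / [6] / [7] / [8];  Q = [1, 3, 8, 9] / [2, 6] / [4] / [5] / [7]
Final shape: (4, 2, 1, 1, 1).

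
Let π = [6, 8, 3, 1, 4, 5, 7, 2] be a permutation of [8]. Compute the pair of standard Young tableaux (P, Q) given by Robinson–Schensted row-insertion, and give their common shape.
P = [1, 2, 5, 7] / [3, 4] / [6, 8];  Q = [1, 2, 6, 7] / [3, 5] / [4, 8];  common shape = (4, 2, 2)

Row-insert the values π_1, π_2, … into P one at a time, bumping the leftmost entry strictly greater than the inserted value down to the next row. The recording tableau Q records, in position (i, j), the step at which that cell was added to P.
  Insert 6 (step 1): P = [6];  Q = [1]
  Insert 8 (step 2): P = [6, 8];  Q = [1, 2]
  Insert 3 (step 3): P = [3, 8] / [6];  Q = [1, 2] / [3]
  Insert 1 (step 4): P = [1, 8] / [3] / [6];  Q = [1, 2] / [3] / [4]
  Insert 4 (step 5): P = [1, 4] / [3, 8] / [6];  Q = [1, 2] / [3, 5] / [4]
  Insert 5 (step 6): P = [1, 4, 5] / [3, 8] / [6];  Q = [1, 2, 6] / [3, 5] / [4]
  Insert 7 (step 7): P = [1, 4, 5, 7] / [3, 8] / [6];  Q = [1, 2, 6, 7] / [3, 5] / [4]
  Insert 2 (step 8): P = [1, 2, 5, 7] / [3, 4] / [6, 8];  Q = [1, 2, 6, 7] / [3, 5] / [4, 8]
Final shape: (4, 2, 2).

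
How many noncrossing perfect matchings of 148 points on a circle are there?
C_74 = 311496878311103321137536291518809134027240

These noncrossing handshakes are counted by the Catalan number C_n = (1/(n + 1)) · C(2n, n). For n = 74: C_74 = (1/75) · C(148, 74) = 23362265873332749085315221863910685052043000/75 = 311496878311103321137536291518809134027240.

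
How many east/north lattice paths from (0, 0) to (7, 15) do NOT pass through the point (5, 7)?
Number of paths = 134904

Total paths from (0, 0) to (7, 15): C(22, 7) = 170544. Paths through (5, 7): (paths (0, 0) → (5, 7)) × (paths (5, 7) → (7, 15)) = C(12, 5) · C(10, 2) = 792 · 45 = 35640. Avoidance count = 170544 − 35640 = 134904.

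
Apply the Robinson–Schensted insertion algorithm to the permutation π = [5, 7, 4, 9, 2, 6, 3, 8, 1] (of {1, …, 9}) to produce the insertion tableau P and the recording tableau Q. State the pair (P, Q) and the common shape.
P = [1, 3, 8] / [2, 6, 9] / [4, 7] / [5];  Q = [1, 2, 4] / [3, 6, 8] / [5, 7] / [9];  common shape = (3, 3, 2, 1)

Row-insert the values π_1, π_2, … into P one at a time, bumping the leftmost entry strictly greater than the inserted value down to the next row. The recording tableau Q records, in position (i, j), the step at which that cell was added to P.
  Insert 5 (step 1): P = [5];  Q = [1]
  Insert 7 (step 2): P = [5, 7];  Q = [1, 2]
  Insert 4 (step 3): P = [4, 7] / [5];  Q = [1, 2] / [3]
  Insert 9 (step 4): P = [4, 7, 9] / [5];  Q = [1, 2, 4] / [3]
  Insert 2 (step 5): P = [2, 7, 9] / [4] / [5];  Q = [1, 2, 4] / [3] / [5]
  Insert 6 (step 6): P = [2, 6, 9] / [4, 7] / [5];  Q = [1, 2, 4] / [3, 6] / [5]
  Insert 3 (step 7): P = [2, 3, 9] / [4, 6] / [5, 7];  Q = [1, 2, 4] / [3, 6] / [5, 7]
  Insert 8 (step 8): P = [2, 3, 8] / [4, 6, 9] / [5, 7];  Q = [1, 2, 4] / [3, 6, 8] / [5, 7]
  Insert 1 (step 9): P = [1, 3, 8] / [2, 6, 9] / [4, 7] / [5];  Q = [1, 2, 4] / [3, 6, 8] / [5, 7] / [9]
Final shape: (3, 3, 2, 1).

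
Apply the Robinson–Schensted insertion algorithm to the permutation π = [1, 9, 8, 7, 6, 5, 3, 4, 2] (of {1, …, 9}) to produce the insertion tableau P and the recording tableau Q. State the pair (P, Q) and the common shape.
P = [1, 2, 4] / [3] / [5] / [6] / [7] / [8] / [9];  Q = [1, 2, 8] / [3] / [4] / [5] / [6] / [7] / [9];  common shape = (3, 1, 1, 1, 1, 1, 1)

Row-insert the values π_1, π_2, … into P one at a time, bumping the leftmost entry strictly greater than the inserted value down to the next row. The recording tableau Q records, in position (i, j), the step at which that cell was added to P.
  Insert 1 (step 1): P = [1];  Q = [1]
  Insert 9 (step 2): P = [1, 9];  Q = [1, 2]
  Insert 8 (step 3): P = [1, 8] / [9];  Q = [1, 2] / [3]
  Insert 7 (step 4): P = [1, 7] / [8] / [9];  Q = [1, 2] / [3] / [4]
  Insert 6 (step 5): P = [1, 6] / [7] / [8] / [9];  Q = [1, 2] / [3] / [4] / [5]
  Insert 5 (step 6): P = [1, 5] / [6] / [7] / [8] / [9];  Q = [1, 2] / [3] / [4] / [5] / [6]
  Insert 3 (step 7): P = [1, 3] / [5] / [6] / [7] / [8] / [9];  Q = [1, 2] / [3] / [4] / [5] / [6] / [7]
  Insert 4 (step 8): P = [1, 3, 4] / [5] / [6] / [7] / [8] / [9];  Q = [1, 2, 8] / [3] / [4] / [5] / [6] / [7]
  Insert 2 (step 9): P = [1, 2, 4] / [3] / [5] / [6] / [7] / [8] / [9];  Q = [1, 2, 8] / [3] / [4] / [5] / [6] / [7] / [9]
Final shape: (3, 1, 1, 1, 1, 1, 1).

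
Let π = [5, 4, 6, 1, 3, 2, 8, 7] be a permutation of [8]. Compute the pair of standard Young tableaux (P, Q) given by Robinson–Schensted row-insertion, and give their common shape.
P = [1, 2, 7] / [3, 6, 8] / [4] / [5];  Q = [1, 3, 7] / [2, 5, 8] / [4] / [6];  common shape = (3, 3, 1, 1)

Row-insert the values π_1, π_2, … into P one at a time, bumping the leftmost entry strictly greater than the inserted value down to the next row. The recording tableau Q records, in position (i, j), the step at which that cell was added to P.
  Insert 5 (step 1): P = [5];  Q = [1]
  Insert 4 (step 2): P = [4] / [5];  Q = [1] / [2]
  Insert 6 (step 3): P = [4, 6] / [5];  Q = [1, 3] / [2]
  Insert 1 (step 4): P = [1, 6] / [4] / [5];  Q = [1, 3] / [2] / [4]
  Insert 3 (step 5): P = [1, 3] / [4, 6] / [5];  Q = [1, 3] / [2, 5] / [4]
  Insert 2 (step 6): P = [1, 2] / [3, 6] / [4] / [5];  Q = [1, 3] / [2, 5] / [4] / [6]
  Insert 8 (step 7): P = [1, 2, 8] / [3, 6] / [4] / [5];  Q = [1, 3, 7] / [2, 5] / [4] / [6]
  Insert 7 (step 8): P = [1, 2, 7] / [3, 6, 8] / [4] / [5];  Q = [1, 3, 7] / [2, 5, 8] / [4] / [6]
Final shape: (3, 3, 1, 1).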